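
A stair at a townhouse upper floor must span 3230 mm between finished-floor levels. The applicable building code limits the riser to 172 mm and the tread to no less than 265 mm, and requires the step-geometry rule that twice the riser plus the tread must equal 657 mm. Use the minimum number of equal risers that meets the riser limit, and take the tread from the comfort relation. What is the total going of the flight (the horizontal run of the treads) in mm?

5706 mm

3230 / 172 = 18.78, so 19 risers are needed.
R = 3230 ÷ 19 = 170 mm.
Tread T = 657 − 2 × 170 = 317 mm (≥ 265 mm).
Going = (19 − 1) × 317 = 5706 mm.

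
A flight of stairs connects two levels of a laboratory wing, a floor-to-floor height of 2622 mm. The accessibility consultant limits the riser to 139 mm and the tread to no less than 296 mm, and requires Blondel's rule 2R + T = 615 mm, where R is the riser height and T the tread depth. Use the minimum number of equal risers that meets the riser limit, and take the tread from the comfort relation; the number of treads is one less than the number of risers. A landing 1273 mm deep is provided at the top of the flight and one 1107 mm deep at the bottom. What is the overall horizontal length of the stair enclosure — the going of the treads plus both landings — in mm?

8482 mm

2622 / 139 = 18.863 → round up to 19 risers.
Riser R = 2622 / 19 = 138 mm, within the 139 mm limit.
Tread T = 615 − 2 × 138 = 339 mm (≥ 296 mm).
19 risers give 18 treads; going = 18 × 339 = 6102 mm.
Enclosure = 6102 + 1273 + 1107 = 8482 mm.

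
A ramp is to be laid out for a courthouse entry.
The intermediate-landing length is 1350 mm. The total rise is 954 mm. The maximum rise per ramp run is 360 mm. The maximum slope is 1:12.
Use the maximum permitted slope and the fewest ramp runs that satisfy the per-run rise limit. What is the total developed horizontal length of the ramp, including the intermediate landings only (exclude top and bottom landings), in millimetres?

14148 mm

954 / 360 = 2.65, so 3 ramp runs are needed. That means 2 intermediate landings.
Horizontal run for 954 mm of rise at 1:12 is 954 × 12 = 11448 mm.
2 intermediate landings contribute 2 × 1350 = 2700 mm.
Total developed length = 11448 + 2700 = 14148 mm.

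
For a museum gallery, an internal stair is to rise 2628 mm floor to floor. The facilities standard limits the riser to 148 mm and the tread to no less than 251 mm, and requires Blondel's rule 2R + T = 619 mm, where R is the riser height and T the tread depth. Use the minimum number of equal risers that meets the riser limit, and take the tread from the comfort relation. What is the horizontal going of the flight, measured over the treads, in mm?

⌈2628/148⌉ = 18 risers.
Riser R = 2628 / 18 = 146 mm, within the 148 mm limit.
Tread T = 619 − 2 × 146 = 327 mm (≥ 251 mm).
18 risers give 17 treads; going = 17 × 327 = 5559 mm.

5559 mm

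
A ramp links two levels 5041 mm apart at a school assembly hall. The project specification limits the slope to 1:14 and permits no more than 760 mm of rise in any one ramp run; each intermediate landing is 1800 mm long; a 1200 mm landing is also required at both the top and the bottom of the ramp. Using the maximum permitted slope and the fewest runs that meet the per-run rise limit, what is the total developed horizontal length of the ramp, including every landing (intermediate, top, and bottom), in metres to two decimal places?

5041 / 760 = 6.633 → round up to 7 ramp runs. That means 6 intermediate landings.
Ramp run (horizontal) at 1:14: 5041 × 14 = 70574 mm.
6 intermediate landings contribute 6 × 1800 = 10800 mm.
Top and bottom landings: 2 × 1200 = 2400 mm.
Total = 70574 + 10800 + 2400 = 83774 mm.
= 83.77 m.

83.77 m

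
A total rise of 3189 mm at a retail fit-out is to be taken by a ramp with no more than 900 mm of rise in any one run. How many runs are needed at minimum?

4 runs

At most 900 each: 3189/900 = 3.54, giving 4 ramp runs.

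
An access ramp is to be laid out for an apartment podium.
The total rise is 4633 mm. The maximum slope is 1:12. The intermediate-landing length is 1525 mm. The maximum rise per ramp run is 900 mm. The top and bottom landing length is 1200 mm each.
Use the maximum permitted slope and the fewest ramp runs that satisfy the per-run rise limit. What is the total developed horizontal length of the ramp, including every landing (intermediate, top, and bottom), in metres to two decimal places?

⌈4633/900⌉ = 6 ramp runs. That means 5 intermediate landings.
Ramp run (horizontal) at 1:12: 4633 × 12 = 55596 mm.
5 intermediate landings contribute 5 × 1525 = 7625 mm.
Top and bottom landings: 2 × 1200 = 2400 mm.
Total = 55596 + 7625 + 2400 = 65621 mm.
= 65.62 m.

65.62 m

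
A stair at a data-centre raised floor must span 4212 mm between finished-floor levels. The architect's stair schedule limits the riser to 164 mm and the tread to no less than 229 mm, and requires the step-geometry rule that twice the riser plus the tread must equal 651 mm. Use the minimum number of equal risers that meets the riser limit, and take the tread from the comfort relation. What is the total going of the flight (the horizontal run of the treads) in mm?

4212 / 164 = 25.683 → round up to 26 risers.
R = 4212 ÷ 26 = 162 mm.
From 2R + T = 651: T = 651 − 324 = 327 mm.
26 risers give 25 treads; going = 25 × 327 = 8175 mm.

8175 mm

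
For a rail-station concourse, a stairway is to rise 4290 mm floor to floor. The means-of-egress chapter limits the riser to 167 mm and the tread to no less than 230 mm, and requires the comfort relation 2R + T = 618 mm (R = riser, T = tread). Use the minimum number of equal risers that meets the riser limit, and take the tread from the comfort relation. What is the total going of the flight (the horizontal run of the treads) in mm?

At most 167 each: 4290/167 = 25.69, giving 26 risers.
Each riser is 4290/26 = 165 mm (≤ 167 mm).
T = 618 − 2·165 = 288 mm, which satisfies the 230 mm minimum.
Treads = 26 − 1 = 25; going = 25 × 288 = 7200 mm.

7200 mm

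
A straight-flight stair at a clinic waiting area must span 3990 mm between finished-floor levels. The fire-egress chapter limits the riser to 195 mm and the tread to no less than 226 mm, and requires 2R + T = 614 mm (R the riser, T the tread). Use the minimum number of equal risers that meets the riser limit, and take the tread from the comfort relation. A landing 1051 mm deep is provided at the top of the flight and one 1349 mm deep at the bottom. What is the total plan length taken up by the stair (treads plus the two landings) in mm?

3990 / 195 = 20.462 → round up to 21 risers.
R = 3990 ÷ 21 = 190 mm.
From 2R + T = 614: T = 614 − 380 = 234 mm.
Treads = 21 − 1 = 20; going = 20 × 234 = 4680 mm.
Add landings: 4680 + 1051 + 1349 = 7080 mm.

7080 mm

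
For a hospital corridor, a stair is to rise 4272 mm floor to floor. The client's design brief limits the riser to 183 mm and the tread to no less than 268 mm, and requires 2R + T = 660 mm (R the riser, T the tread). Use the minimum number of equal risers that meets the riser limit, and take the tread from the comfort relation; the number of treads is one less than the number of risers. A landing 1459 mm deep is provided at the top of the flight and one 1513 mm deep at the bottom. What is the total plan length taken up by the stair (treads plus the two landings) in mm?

4272 / 183 = 23.34, so 24 risers are needed.
Each riser is 4272/24 = 178 mm (≤ 183 mm).
From 2R + T = 660: T = 660 − 356 = 304 mm.
Treads = 24 − 1 = 23; going = 23 × 304 = 6992 mm.
Add landings: 6992 + 1459 + 1513 = 9964 mm.

9964 mm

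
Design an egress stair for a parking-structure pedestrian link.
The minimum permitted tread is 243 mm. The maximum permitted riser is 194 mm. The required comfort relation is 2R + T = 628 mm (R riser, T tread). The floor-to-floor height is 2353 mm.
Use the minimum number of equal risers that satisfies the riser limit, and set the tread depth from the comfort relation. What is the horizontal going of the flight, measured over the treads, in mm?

At most 194 each: 2353/194 = 12.13, giving 13 risers.
R = 2353 ÷ 13 = 181 mm.
Tread T = 628 − 2 × 181 = 266 mm (≥ 243 mm).
13 risers give 12 treads; going = 12 × 266 = 3192 mm.

3192 mm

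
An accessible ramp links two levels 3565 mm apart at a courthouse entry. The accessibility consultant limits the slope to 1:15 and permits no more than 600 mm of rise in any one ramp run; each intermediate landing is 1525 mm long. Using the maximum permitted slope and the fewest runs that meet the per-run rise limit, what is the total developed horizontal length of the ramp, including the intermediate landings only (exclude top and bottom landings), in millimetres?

61100 mm

⌈3565/600⌉ = 6 ramp runs. That means 5 intermediate landings.
Ramp run (horizontal) at 1:15: 3565 × 15 = 53475 mm.
5 intermediate landings contribute 5 × 1525 = 7625 mm.
Developed length = 53475 + 7625 = 61100 mm.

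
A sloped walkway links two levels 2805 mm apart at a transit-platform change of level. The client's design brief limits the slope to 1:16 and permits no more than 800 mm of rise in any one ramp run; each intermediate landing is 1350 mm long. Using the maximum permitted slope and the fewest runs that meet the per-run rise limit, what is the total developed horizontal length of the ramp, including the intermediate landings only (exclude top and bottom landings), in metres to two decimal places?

2805 / 800 = 3.506 → round up to 4 ramp runs. That means 3 intermediate landings.
Horizontal run for 2805 mm of rise at 1:16 is 2805 × 16 = 44880 mm.
3 intermediate landings contribute 3 × 1350 = 4050 mm.
Developed length = 44880 + 4050 = 48930 mm.
= 48.93 m.

48.93 m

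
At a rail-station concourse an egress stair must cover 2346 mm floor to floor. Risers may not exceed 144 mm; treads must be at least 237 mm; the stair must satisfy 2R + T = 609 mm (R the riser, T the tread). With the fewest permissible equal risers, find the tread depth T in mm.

At most 144 each: 2346/144 = 16.29, giving 17 risers.
Each riser is 2346/17 = 138 mm (≤ 144 mm).
From 2R + T = 609: T = 609 − 276 = 333 mm.

333 mm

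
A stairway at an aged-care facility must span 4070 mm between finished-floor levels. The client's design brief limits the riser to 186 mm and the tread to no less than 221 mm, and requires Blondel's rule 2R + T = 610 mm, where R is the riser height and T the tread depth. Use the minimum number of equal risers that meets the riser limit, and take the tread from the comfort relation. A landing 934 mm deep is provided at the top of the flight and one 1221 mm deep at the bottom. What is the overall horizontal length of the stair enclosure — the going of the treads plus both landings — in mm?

At most 186 each: 4070/186 = 21.88, giving 22 risers.
Each riser is 4070/22 = 185 mm (≤ 186 mm).
T = 610 − 2·185 = 240 mm, which satisfies the 221 mm minimum.
Going = (22 − 1) × 240 = 5040 mm.
Enclosure = 5040 + 934 + 1221 = 7195 mm.

7195 mm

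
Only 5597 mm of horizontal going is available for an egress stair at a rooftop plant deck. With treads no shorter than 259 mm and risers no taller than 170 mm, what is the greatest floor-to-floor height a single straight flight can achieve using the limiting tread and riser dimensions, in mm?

Treads that fit: ⌊5597 / 259⌋ = 21.
Risers = treads + 1 = 22.
Maximum height = 22 × 170 = 3740 mm.

3740 mm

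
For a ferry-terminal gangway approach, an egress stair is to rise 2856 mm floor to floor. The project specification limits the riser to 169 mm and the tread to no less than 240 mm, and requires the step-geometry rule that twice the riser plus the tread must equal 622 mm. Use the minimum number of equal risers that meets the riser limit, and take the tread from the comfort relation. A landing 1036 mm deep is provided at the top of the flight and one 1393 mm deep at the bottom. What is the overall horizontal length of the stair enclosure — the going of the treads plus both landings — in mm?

⌈2856/169⌉ = 17 risers.
Riser R = 2856 / 17 = 168 mm, within the 169 mm limit.
From 2R + T = 622: T = 622 − 336 = 286 mm.
17 risers give 16 treads; going = 16 × 286 = 4576 mm.
Enclosure = 4576 + 1036 + 1393 = 7005 mm.

7005 mm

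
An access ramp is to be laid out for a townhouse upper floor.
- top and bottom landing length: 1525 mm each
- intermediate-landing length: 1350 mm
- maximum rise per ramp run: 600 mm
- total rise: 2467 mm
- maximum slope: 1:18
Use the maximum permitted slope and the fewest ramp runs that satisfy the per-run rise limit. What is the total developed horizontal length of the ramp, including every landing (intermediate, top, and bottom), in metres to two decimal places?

2467 / 600 = 4.11, so 5 ramp runs are needed. That means 4 intermediate landings.
Ramp run (horizontal) at 1:18: 2467 × 18 = 44406 mm.
Intermediate landings: 4 × 1350 = 5400 mm.
Top and bottom landings: 2 × 1525 = 3050 mm.
Total = 44406 + 5400 + 3050 = 52856 mm.
= 52.86 m.

52.86 m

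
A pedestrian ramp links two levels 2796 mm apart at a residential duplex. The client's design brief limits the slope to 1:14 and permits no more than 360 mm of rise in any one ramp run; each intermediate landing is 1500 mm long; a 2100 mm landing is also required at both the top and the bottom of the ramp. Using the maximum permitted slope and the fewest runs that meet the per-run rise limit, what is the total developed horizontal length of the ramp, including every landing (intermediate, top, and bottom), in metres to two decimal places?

53.84 m

2796 / 360 = 7.77, so 8 ramp runs are needed. That means 7 intermediate landings.
Horizontal run for 2796 mm of rise at 1:14 is 2796 × 14 = 39144 mm.
7 intermediate landings contribute 7 × 1500 = 10500 mm.
Top and bottom landings: 2 × 2100 = 4200 mm.
Total = 39144 + 10500 + 4200 = 53844 mm.
= 53.84 m.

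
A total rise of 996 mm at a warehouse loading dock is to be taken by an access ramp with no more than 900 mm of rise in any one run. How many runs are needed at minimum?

2 runs

996 / 900 = 1.107 → round up to 2 ramp runs.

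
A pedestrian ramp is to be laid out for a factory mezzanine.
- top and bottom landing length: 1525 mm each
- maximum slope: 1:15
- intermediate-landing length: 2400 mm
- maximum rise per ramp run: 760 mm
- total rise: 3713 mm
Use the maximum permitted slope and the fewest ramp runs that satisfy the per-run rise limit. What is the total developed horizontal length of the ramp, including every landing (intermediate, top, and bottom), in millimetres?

⌈3713/760⌉ = 5 ramp runs. That means 4 intermediate landings.
Horizontal run for 3713 mm of rise at 1:15 is 3713 × 15 = 55695 mm.
4 intermediate landings contribute 4 × 2400 = 9600 mm.
Top and bottom landings: 2 × 1525 = 3050 mm.
Total = 55695 + 9600 + 3050 = 68345 mm.

68345 mm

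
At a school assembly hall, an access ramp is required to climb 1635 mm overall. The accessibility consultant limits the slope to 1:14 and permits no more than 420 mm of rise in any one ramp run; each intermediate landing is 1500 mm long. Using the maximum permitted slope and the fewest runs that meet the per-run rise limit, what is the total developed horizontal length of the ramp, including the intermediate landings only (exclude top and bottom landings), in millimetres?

27390 mm

⌈1635/420⌉ = 4 ramp runs. That means 3 intermediate landings.
Ramp run (horizontal) at 1:14: 1635 × 14 = 22890 mm.
3 intermediate landings contribute 3 × 1500 = 4500 mm.
Developed length = 22890 + 4500 = 27390 mm.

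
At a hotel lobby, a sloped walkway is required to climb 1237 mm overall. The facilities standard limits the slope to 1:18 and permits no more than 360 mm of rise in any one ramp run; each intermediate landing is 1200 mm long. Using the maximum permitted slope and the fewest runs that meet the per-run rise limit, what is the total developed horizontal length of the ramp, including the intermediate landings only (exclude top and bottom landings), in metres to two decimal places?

⌈1237/360⌉ = 4 ramp runs. That means 3 intermediate landings.
Ramp run (horizontal) at 1:18: 1237 × 18 = 22266 mm.
3 intermediate landings contribute 3 × 1200 = 3600 mm.
Total developed length = 22266 + 3600 = 25866 mm.
= 25.87 m.

25.87 m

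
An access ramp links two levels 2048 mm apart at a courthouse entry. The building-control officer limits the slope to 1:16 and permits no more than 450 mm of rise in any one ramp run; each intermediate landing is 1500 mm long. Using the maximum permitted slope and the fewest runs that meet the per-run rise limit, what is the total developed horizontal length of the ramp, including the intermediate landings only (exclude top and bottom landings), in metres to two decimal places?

⌈2048/450⌉ = 5 ramp runs. That means 4 intermediate landings.
Horizontal run for 2048 mm of rise at 1:16 is 2048 × 16 = 32768 mm.
4 intermediate landings contribute 4 × 1500 = 6000 mm.
Developed length = 32768 + 6000 = 38768 mm.
= 38.77 m.

38.77 m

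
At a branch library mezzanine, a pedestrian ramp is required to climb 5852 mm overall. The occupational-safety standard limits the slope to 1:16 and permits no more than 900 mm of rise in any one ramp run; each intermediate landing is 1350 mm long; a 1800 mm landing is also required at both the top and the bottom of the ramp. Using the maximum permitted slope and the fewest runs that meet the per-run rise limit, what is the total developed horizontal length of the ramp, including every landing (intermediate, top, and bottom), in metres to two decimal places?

105.33 m

5852 / 900 = 6.502 → round up to 7 ramp runs. That means 6 intermediate landings.
Ramp run (horizontal) at 1:16: 5852 × 16 = 93632 mm.
Intermediate landings: 6 × 1350 = 8100 mm.
Top and bottom landings: 2 × 1800 = 3600 mm.
Total = 93632 + 8100 + 3600 = 105332 mm.
= 105.33 m.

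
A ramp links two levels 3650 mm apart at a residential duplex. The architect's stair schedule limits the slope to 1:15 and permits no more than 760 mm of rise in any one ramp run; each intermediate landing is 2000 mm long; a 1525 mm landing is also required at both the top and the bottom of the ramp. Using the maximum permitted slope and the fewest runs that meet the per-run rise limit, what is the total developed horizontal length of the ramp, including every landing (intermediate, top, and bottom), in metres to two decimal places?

65.80 m

⌈3650/760⌉ = 5 ramp runs. That means 4 intermediate landings.
Horizontal run for 3650 mm of rise at 1:15 is 3650 × 15 = 54750 mm.
4 intermediate landings contribute 4 × 2000 = 8000 mm.
Top and bottom landings: 2 × 1525 = 3050 mm.
Total = 54750 + 8000 + 3050 = 65800 mm.
= 65.80 m.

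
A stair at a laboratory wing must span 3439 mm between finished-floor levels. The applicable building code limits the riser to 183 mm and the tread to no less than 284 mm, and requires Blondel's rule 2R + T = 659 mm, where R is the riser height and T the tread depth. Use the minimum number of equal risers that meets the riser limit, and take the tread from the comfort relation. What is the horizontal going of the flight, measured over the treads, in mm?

5346 mm

3439 / 183 = 18.792 → round up to 19 risers.
Each riser is 3439/19 = 181 mm (≤ 183 mm).
Tread T = 659 − 2 × 181 = 297 mm (≥ 284 mm).
Treads = 19 − 1 = 18; going = 18 × 297 = 5346 mm.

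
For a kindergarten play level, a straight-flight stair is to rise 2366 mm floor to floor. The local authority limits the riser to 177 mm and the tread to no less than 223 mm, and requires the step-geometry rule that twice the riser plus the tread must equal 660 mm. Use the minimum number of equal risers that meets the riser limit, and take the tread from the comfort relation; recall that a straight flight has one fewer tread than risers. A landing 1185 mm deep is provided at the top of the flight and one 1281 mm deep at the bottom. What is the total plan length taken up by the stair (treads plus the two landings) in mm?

⌈2366/177⌉ = 14 risers.
R = 2366 ÷ 14 = 169 mm.
Tread T = 660 − 2 × 169 = 322 mm (≥ 223 mm).
Treads = 14 − 1 = 13; going = 13 × 322 = 4186 mm.
Enclosure = 4186 + 1185 + 1281 = 6652 mm.

6652 mm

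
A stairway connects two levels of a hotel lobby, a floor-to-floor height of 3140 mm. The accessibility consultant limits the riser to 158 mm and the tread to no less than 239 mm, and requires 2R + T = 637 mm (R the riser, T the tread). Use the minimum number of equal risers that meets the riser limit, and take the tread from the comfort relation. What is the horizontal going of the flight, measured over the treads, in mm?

3140 / 158 = 19.87, so 20 risers are needed.
Each riser is 3140/20 = 157 mm (≤ 158 mm).
Tread T = 637 − 2 × 157 = 323 mm (≥ 239 mm).
20 risers give 19 treads; going = 19 × 323 = 6137 mm.

6137 mm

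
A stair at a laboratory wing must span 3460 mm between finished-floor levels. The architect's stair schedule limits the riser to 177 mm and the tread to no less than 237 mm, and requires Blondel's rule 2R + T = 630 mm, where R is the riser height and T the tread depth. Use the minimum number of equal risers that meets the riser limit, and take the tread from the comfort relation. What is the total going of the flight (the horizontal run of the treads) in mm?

3460 / 177 = 19.548 → round up to 20 risers.
R = 3460 ÷ 20 = 173 mm.
From 2R + T = 630: T = 630 − 346 = 284 mm.
Treads = 20 − 1 = 19; going = 19 × 284 = 5396 mm.

5396 mm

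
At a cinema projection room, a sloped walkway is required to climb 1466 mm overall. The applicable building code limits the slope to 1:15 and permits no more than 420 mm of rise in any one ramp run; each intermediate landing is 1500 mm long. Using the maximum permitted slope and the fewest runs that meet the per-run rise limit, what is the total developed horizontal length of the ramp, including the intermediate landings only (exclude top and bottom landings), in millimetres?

1466 / 420 = 3.490 → round up to 4 ramp runs. That means 3 intermediate landings.
Ramp run (horizontal) at 1:15: 1466 × 15 = 21990 mm.
3 intermediate landings contribute 3 × 1500 = 4500 mm.
Developed length = 21990 + 4500 = 26490 mm.

26490 mm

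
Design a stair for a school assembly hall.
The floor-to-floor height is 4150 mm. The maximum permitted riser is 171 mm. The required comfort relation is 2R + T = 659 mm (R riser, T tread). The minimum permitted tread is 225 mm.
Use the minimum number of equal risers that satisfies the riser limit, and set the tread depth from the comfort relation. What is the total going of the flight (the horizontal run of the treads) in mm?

7848 mm

4150 / 171 = 24.27, so 25 risers are needed.
Riser R = 4150 / 25 = 166 mm, within the 171 mm limit.
Tread T = 659 − 2 × 166 = 327 mm (≥ 225 mm).
Going = (25 − 1) × 327 = 7848 mm.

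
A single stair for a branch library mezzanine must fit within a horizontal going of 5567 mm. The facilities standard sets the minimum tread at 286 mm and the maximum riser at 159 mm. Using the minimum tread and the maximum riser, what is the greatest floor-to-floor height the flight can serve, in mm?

3180 mm

5567 / 286 = 19.47, so 19 treads fit.
Risers = treads + 1 = 20.
Maximum height = 20 × 159 = 3180 mm.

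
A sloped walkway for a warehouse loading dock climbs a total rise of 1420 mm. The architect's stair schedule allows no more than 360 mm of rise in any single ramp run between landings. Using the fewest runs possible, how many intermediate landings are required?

⌈1420/360⌉ = 4 ramp runs.
4 runs are separated by 3 intermediate landings.

3 intermediate landings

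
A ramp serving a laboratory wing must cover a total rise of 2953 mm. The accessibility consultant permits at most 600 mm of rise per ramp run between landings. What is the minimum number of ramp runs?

5 runs

⌈2953/600⌉ = 5 ramp runs.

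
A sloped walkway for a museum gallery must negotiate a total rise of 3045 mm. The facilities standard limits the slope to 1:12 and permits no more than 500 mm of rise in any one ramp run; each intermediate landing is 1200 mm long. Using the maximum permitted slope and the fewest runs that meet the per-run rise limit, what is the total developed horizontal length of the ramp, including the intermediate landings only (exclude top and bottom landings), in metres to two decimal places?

43.74 m

At most 500 each: 3045/500 = 6.09, giving 7 ramp runs. That means 6 intermediate landings.
Ramp run (horizontal) at 1:12: 3045 × 12 = 36540 mm.
Intermediate landings: 6 × 1200 = 7200 mm.
Developed length = 36540 + 7200 = 43740 mm.
= 43.74 m.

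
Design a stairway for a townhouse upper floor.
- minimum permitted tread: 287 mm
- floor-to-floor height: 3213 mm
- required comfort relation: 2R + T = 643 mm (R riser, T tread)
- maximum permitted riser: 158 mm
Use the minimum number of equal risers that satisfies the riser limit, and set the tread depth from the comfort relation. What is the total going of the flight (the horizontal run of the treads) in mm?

6740 mm

3213 / 158 = 20.335 → round up to 21 risers.
R = 3213 ÷ 21 = 153 mm.
From 2R + T = 643: T = 643 − 306 = 337 mm.
Going = (21 − 1) × 337 = 6740 mm.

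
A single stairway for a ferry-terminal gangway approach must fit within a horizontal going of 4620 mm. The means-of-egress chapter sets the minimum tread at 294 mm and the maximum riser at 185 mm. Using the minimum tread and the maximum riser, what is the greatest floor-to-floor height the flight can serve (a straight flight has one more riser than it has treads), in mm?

2960 mm

4620 / 294 = 15.71, so 15 treads fit.
Risers = treads + 1 = 16.
Maximum height = 16 × 185 = 2960 mm.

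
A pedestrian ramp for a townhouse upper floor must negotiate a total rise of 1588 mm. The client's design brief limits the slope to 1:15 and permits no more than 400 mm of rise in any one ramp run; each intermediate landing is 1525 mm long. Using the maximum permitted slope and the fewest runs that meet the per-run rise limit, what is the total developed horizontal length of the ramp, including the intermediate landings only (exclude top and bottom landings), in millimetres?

⌈1588/400⌉ = 4 ramp runs. That means 3 intermediate landings.
Horizontal run for 1588 mm of rise at 1:15 is 1588 × 15 = 23820 mm.
Intermediate landings: 3 × 1525 = 4575 mm.
Developed length = 23820 + 4575 = 28395 mm.

28395 mm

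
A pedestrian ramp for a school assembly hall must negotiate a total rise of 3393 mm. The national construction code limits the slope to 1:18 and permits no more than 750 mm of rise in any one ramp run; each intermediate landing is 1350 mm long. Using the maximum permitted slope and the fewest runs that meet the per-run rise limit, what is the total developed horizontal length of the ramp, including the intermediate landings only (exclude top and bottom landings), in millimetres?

66474 mm

3393 / 750 = 4.524 → round up to 5 ramp runs. That means 4 intermediate landings.
Horizontal run for 3393 mm of rise at 1:18 is 3393 × 18 = 61074 mm.
4 intermediate landings contribute 4 × 1350 = 5400 mm.
Developed length = 61074 + 5400 = 66474 mm.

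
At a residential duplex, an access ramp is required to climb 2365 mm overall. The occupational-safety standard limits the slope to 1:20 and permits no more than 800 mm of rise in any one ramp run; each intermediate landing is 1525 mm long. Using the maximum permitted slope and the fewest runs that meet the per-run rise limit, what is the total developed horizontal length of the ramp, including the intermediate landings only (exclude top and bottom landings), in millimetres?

50350 mm

2365 / 800 = 2.956 → round up to 3 ramp runs. That means 2 intermediate landings.
Horizontal run for 2365 mm of rise at 1:20 is 2365 × 20 = 47300 mm.
Intermediate landings: 2 × 1525 = 3050 mm.
Developed length = 47300 + 3050 = 50350 mm.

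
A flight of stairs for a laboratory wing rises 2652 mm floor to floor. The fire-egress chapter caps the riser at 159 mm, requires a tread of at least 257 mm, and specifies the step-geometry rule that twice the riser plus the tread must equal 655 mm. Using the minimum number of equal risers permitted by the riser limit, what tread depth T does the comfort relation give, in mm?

At most 159 each: 2652/159 = 16.68, giving 17 risers.
R = 2652 ÷ 17 = 156 mm.
Tread T = 655 − 2 × 156 = 343 mm (≥ 257 mm).

343 mm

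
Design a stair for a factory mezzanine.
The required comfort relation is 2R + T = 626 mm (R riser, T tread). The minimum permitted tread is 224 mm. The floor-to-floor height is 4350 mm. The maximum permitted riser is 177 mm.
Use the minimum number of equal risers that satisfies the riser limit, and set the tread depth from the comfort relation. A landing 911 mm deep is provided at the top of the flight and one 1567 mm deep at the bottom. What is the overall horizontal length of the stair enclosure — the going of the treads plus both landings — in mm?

4350 / 177 = 24.576 → round up to 25 risers.
Each riser is 4350/25 = 174 mm (≤ 177 mm).
T = 626 − 2·174 = 278 mm, which satisfies the 224 mm minimum.
Going = (25 − 1) × 278 = 6672 mm.
Add landings: 6672 + 911 + 1567 = 9150 mm.

9150 mm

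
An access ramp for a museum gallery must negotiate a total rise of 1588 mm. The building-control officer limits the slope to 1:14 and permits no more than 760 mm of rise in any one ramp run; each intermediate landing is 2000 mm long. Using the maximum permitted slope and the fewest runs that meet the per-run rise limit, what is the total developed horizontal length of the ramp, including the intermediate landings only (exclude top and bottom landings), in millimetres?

At most 760 each: 1588/760 = 2.09, giving 3 ramp runs. That means 2 intermediate landings.
Ramp run (horizontal) at 1:14: 1588 × 14 = 22232 mm.
Intermediate landings: 2 × 2000 = 4000 mm.
Total developed length = 22232 + 4000 = 26232 mm.

26232 mm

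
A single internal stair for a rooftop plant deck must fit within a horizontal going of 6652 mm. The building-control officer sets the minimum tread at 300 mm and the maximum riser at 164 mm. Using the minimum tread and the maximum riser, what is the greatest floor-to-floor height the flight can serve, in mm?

Treads that fit: ⌊6652 / 300⌋ = 22.
Risers = treads + 1 = 23.
Maximum height = 23 × 164 = 3772 mm.

3772 mm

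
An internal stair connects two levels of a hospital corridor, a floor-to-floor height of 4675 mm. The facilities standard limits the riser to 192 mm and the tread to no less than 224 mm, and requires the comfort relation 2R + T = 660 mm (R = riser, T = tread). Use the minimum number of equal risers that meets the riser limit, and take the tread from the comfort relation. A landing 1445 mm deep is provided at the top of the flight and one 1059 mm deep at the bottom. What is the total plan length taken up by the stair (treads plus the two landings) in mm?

9368 mm

4675 / 192 = 24.349 → round up to 25 risers.
Riser R = 4675 / 25 = 187 mm, within the 192 mm limit.
From 2R + T = 660: T = 660 − 374 = 286 mm.
Going = (25 − 1) × 286 = 6864 mm.
Add landings: 6864 + 1445 + 1059 = 9368 mm.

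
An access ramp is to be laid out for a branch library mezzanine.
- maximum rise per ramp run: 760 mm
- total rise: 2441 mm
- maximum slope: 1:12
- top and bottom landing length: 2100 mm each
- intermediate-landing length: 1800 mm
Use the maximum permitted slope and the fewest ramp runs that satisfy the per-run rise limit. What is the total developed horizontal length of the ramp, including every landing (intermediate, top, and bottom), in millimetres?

38892 mm

⌈2441/760⌉ = 4 ramp runs. That means 3 intermediate landings.
Ramp run (horizontal) at 1:12: 2441 × 12 = 29292 mm.
Intermediate landings: 3 × 1800 = 5400 mm.
Top and bottom landings: 2 × 2100 = 4200 mm.
Total = 29292 + 5400 + 4200 = 38892 mm.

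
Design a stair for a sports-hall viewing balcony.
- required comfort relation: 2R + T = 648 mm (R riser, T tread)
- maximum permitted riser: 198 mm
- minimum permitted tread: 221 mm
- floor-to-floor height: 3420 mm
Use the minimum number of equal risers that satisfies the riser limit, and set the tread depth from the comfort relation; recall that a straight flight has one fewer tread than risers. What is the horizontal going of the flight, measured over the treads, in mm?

4556 mm

At most 198 each: 3420/198 = 17.27, giving 18 risers.
R = 3420 ÷ 18 = 190 mm.
T = 648 − 2·190 = 268 mm, which satisfies the 221 mm minimum.
18 risers give 17 treads; going = 17 × 268 = 4556 mm.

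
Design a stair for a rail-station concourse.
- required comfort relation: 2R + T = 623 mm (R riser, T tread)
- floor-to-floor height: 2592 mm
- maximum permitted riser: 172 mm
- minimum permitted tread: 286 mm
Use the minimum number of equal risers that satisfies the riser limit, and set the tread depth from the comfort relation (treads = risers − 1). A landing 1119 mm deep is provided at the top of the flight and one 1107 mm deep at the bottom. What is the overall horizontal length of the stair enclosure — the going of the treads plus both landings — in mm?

2592 / 172 = 15.07, so 16 risers are needed.
R = 2592 ÷ 16 = 162 mm.
T = 623 − 2·162 = 299 mm, which satisfies the 286 mm minimum.
16 risers give 15 treads; going = 15 × 299 = 4485 mm.
Add landings: 4485 + 1119 + 1107 = 6711 mm.

6711 mm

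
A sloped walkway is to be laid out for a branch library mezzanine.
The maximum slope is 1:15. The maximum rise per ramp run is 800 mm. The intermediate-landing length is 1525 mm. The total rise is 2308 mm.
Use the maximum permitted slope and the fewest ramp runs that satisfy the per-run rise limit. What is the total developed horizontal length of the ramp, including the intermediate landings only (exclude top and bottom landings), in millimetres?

37670 mm

2308 / 800 = 2.885 → round up to 3 ramp runs. That means 2 intermediate landings.
Horizontal run for 2308 mm of rise at 1:15 is 2308 × 15 = 34620 mm.
2 intermediate landings contribute 2 × 1525 = 3050 mm.
Developed length = 34620 + 3050 = 37670 mm.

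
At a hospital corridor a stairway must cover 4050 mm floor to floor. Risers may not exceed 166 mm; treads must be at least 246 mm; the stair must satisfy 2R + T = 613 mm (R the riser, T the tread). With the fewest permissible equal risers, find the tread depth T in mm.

At most 166 each: 4050/166 = 24.40, giving 25 risers.
Riser R = 4050 / 25 = 162 mm, within the 166 mm limit.
From 2R + T = 613: T = 613 − 324 = 289 mm.

289 mm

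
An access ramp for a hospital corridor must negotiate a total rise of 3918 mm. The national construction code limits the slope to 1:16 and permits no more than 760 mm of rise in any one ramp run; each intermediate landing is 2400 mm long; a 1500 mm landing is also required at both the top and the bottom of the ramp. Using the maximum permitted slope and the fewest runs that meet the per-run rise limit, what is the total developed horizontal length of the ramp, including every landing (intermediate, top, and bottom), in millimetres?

77688 mm

3918 / 760 = 5.155 → round up to 6 ramp runs. That means 5 intermediate landings.
Horizontal run for 3918 mm of rise at 1:16 is 3918 × 16 = 62688 mm.
Intermediate landings: 5 × 2400 = 12000 mm.
Top and bottom landings: 2 × 1500 = 3000 mm.
Total = 62688 + 12000 + 3000 = 77688 mm.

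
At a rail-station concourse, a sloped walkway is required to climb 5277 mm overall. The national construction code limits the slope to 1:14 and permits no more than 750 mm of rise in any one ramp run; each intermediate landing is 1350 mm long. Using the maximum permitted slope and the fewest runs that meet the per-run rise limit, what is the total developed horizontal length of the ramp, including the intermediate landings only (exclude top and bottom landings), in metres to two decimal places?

83.33 m

⌈5277/750⌉ = 8 ramp runs. That means 7 intermediate landings.
Ramp run (horizontal) at 1:14: 5277 × 14 = 73878 mm.
Intermediate landings: 7 × 1350 = 9450 mm.
Developed length = 73878 + 9450 = 83328 mm.
= 83.33 m.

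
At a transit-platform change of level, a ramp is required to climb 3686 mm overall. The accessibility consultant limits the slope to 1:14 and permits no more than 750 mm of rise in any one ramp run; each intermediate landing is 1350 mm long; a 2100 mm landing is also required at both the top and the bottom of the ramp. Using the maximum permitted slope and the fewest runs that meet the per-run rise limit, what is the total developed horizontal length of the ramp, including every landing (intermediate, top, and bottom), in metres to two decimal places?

61.20 m

3686 / 750 = 4.915 → round up to 5 ramp runs. That means 4 intermediate landings.
Horizontal run for 3686 mm of rise at 1:14 is 3686 × 14 = 51604 mm.
Intermediate landings: 4 × 1350 = 5400 mm.
Top and bottom landings: 2 × 2100 = 4200 mm.
Total = 51604 + 5400 + 4200 = 61204 mm.
= 61.20 m.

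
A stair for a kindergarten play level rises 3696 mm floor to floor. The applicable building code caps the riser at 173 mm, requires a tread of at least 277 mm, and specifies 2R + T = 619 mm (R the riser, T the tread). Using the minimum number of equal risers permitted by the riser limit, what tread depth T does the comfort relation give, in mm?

283 mm

⌈3696/173⌉ = 22 risers.
Each riser is 3696/22 = 168 mm (≤ 173 mm).
T = 619 − 2·168 = 283 mm, which satisfies the 277 mm minimum.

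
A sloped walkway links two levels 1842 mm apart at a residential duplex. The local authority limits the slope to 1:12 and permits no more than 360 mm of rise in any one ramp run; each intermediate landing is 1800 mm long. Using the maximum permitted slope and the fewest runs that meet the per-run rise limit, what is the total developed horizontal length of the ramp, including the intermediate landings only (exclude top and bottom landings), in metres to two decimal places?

1842 / 360 = 5.117 → round up to 6 ramp runs. That means 5 intermediate landings.
Horizontal run for 1842 mm of rise at 1:12 is 1842 × 12 = 22104 mm.
5 intermediate landings contribute 5 × 1800 = 9000 mm.
Developed length = 22104 + 9000 = 31104 mm.
= 31.10 m.

31.10 m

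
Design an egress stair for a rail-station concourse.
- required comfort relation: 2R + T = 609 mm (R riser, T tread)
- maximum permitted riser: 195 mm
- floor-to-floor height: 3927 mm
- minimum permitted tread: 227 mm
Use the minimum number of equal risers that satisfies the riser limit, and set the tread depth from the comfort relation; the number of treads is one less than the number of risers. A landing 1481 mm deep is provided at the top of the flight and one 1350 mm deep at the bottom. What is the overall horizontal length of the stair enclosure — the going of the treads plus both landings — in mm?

⌈3927/195⌉ = 21 risers.
Each riser is 3927/21 = 187 mm (≤ 195 mm).
T = 609 − 2·187 = 235 mm, which satisfies the 227 mm minimum.
Going = (21 − 1) × 235 = 4700 mm.
Enclosure = 4700 + 1481 + 1350 = 7531 mm.

7531 mm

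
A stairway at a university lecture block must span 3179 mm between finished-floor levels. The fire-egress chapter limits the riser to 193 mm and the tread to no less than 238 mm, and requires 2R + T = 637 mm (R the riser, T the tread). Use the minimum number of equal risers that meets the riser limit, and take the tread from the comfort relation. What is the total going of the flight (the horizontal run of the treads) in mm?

3179 / 193 = 16.47, so 17 risers are needed.
Riser R = 3179 / 17 = 187 mm, within the 193 mm limit.
Tread T = 637 − 2 × 187 = 263 mm (≥ 238 mm).
Treads = 17 − 1 = 16; going = 16 × 263 = 4208 mm.

4208 mm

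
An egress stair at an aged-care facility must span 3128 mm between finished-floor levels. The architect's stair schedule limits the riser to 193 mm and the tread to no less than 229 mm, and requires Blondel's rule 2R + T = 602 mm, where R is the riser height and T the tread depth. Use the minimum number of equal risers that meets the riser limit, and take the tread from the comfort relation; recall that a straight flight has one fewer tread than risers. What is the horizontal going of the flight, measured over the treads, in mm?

3744 mm

3128 / 193 = 16.207 → round up to 17 risers.
Each riser is 3128/17 = 184 mm (≤ 193 mm).
From 2R + T = 602: T = 602 − 368 = 234 mm.
Treads = 17 − 1 = 16; going = 16 × 234 = 3744 mm.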